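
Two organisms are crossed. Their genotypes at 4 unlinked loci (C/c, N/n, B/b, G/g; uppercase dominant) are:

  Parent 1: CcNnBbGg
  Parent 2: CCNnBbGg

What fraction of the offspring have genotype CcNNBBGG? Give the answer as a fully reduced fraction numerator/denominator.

CcNnBbGg gametes: CNBG×1, CNBg×1, CNbG×1, CNbg×1, CnBG×1, CnBg×1, CnbG×1, Cnbg×1, cNBG×1, cNBg×1, cNbG×1, cNbg×1, cnBG×1, cnBg×1, cnbG×1, cnbg×1
CCNnBbGg gametes: CNBG×2, CNBg×2, CNbG×2, CNbg×2, CnBG×2, CnBg×2, CnbG×2, Cnbg×2
CcNnBbGg×CCNnBbGg grid (16·16=256): CCNNBBGG=2 CCNNBBGg=4 CCNNBBgg=2 CCNNBbGG=4 CCNNBbGg=8 CCNNBbgg=4 CCNNbbGG=2 CCNNbbGg=4 CCNNbbgg=2 CCNnBBGG=4 CCNnBBGg=8 CCNnBBgg=4 CCNnBbGG=8 CCNnBbGg=16 CCNnBbgg=8 CCNnbbGG=4 CCNnbbGg=8 CCNnbbgg=4 CCnnBBGG=2 CCnnBBGg=4 CCnnBBgg=2 CCnnBbGG=4 CCnnBbGg=8 CCnnBbgg=4 CCnnbbGG=2 CCnnbbGg=4 CCnnbbgg=2 CcNNBBGG=2 CcNNBBGg=4 CcNNBBgg=2 CcNNBbGG=4 CcNNBbGg=8 CcNNBbgg=4 CcNNbbGG=2 CcNNbbGg=4 CcNNbbgg=2 CcNnBBGG=4 CcNnBBGg=8 CcNnBBgg=4 CcNnBbGG=8 CcNnBbGg=16 CcNnBbgg=8 CcNnbbGG=4 CcNnbbGg=8 CcNnbbgg=4 CcnnBBGG=2 CcnnBBGg=4 CcnnBBgg=2 CcnnBbGG=4 CcnnBbGg=8 CcnnBbgg=4 CcnnbbGG=2 CcnnbbGg=4 Ccnnbbgg=2
CcNNBBGG hits 2/256; gcd=2; 2÷2/256÷2 = 1/128

P(CcNNBBGG) = 1/128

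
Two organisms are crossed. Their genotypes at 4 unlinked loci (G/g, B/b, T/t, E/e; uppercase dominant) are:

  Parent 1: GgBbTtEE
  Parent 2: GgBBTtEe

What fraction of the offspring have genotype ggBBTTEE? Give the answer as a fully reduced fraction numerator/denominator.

GgBbTtEE gametes: GBTE×2, GBtE×2, GbTE×2, GbtE×2, gBTE×2, gBtE×2, gbTE×2, gbtE×2
GgBBTtEe gametes: GBTE×2, GBTe×2, GBtE×2, GBte×2, gBTE×2, gBTe×2, gBtE×2, gBte×2
GgBbTtEE×GgBBTtEe grid (16·16=256): GGBBTTEE=4 GGBBTTEe=4 GGBBTtEE=8 GGBBTtEe=8 GGBBttEE=4 GGBBttEe=4 GGBbTTEE=4 GGBbTTEe=4 GGBbTtEE=8 GGBbTtEe=8 GGBbttEE=4 GGBbttEe=4 GgBBTTEE=8 GgBBTTEe=8 GgBBTtEE=16 GgBBTtEe=16 GgBBttEE=8 GgBBttEe=8 GgBbTTEE=8 GgBbTTEe=8 GgBbTtEE=16 GgBbTtEe=16 GgBbttEE=8 GgBbttEe=8 ggBBTTEE=4 ggBBTTEe=4 ggBBTtEE=8 ggBBTtEe=8 ggBBttEE=4 ggBBttEe=4 ggBbTTEE=4 ggBbTTEe=4 ggBbTtEE=8 ggBbTtEe=8 ggBbttEE=4 ggBbttEe=4
ggBBTTEE hits 4/256; gcd=4; 4÷4/256÷4 = 1/64

P(ggBBTTEE) = 1/64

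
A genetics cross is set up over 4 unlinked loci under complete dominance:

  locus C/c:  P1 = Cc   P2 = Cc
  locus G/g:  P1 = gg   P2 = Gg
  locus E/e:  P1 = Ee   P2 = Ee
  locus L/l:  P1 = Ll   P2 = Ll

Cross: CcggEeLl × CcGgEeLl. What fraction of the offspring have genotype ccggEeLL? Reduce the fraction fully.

P(ccggEeLL) = 1/64

CcggEeLl gametes: CgEL×2, CgEl×2, CgeL×2, Cgel×2, cgEL×2, cgEl×2, cgeL×2, cgel×2
CcGgEeLl gametes: CGEL×1, CGEl×1, CGeL×1, CGel×1, CgEL×1, CgEl×1, CgeL×1, Cgel×1, cGEL×1, cGEl×1, cGeL×1, cGel×1, cgEL×1, cgEl×1, cgeL×1, cgel×1
CcggEeLl×CcGgEeLl grid (16·16=256): CCGgEELL=2 CCGgEELl=4 CCGgEEll=2 CCGgEeLL=4 CCGgEeLl=8 CCGgEell=4 CCGgeeLL=2 CCGgeeLl=4 CCGgeell=2 CCggEELL=2 CCggEELl=4 CCggEEll=2 CCggEeLL=4 CCggEeLl=8 CCggEell=4 CCggeeLL=2 CCggeeLl=4 CCggeell=2 CcGgEELL=4 CcGgEELl=8 CcGgEEll=4 CcGgEeLL=8 CcGgEeLl=16 CcGgEell=8 CcGgeeLL=4 CcGgeeLl=8 CcGgeell=4 CcggEELL=4 CcggEELl=8 CcggEEll=4 CcggEeLL=8 CcggEeLl=16 CcggEell=8 CcggeeLL=4 CcggeeLl=8 Ccggeell=4 ccGgEELL=2 ccGgEELl=4 ccGgEEll=2 ccGgEeLL=4 ccGgEeLl=8 ccGgEell=4 ccGgeeLL=2 ccGgeeLl=4 ccGgeell=2 ccggEELL=2 ccggEELl=4 ccggEEll=2 ccggEeLL=4 ccggEeLl=8 ccggEell=4 ccggeeLL=2 ccggeeLl=4 ccggeell=2
ccggEeLL hits 4/256; gcd=4; 4÷4/256÷4 = 1/64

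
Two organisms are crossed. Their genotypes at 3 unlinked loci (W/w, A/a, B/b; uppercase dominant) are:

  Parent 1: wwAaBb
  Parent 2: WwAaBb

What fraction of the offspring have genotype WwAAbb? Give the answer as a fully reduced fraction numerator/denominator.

wwAaBb gametes: wAB×2, wAb×2, waB×2, wab×2
WwAaBb gametes: WAB×1, WAb×1, WaB×1, Wab×1, wAB×1, wAb×1, waB×1, wab×1
wwAaBb×WwAaBb grid (8·8=64): WwAABB=2 WwAABb=4 WwAAbb=2 WwAaBB=4 WwAaBb=8 WwAabb=4 WwaaBB=2 WwaaBb=4 Wwaabb=2 wwAABB=2 wwAABb=4 wwAAbb=2 wwAaBB=4 wwAaBb=8 wwAabb=4 wwaaBB=2 wwaaBb=4 wwaabb=2
WwAAbb hits 2/64; gcd=2; 2÷2/64÷2 = 1/32

P(WwAAbb) = 1/32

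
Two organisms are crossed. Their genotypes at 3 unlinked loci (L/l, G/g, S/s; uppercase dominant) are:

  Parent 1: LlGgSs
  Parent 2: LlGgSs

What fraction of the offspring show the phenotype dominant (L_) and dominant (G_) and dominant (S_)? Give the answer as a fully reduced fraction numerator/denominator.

P(L_ G_ S_) = 27/64

LlGgSs gametes: LGS×1, LGs×1, LgS×1, Lgs×1, lGS×1, lGs×1, lgS×1, lgs×1
LlGgSs gametes: LGS×1, LGs×1, LgS×1, Lgs×1, lGS×1, lGs×1, lgS×1, lgs×1
LlGgSs×LlGgSs grid (8·8=64): LLGGSS=1 LLGGSs=2 LLGGss=1 LLGgSS=2 LLGgSs=4 LLGgss=2 LLggSS=1 LLggSs=2 LLggss=1 LlGGSS=2 LlGGSs=4 LlGGss=2 LlGgSS=4 LlGgSs=8 LlGgss=4 LlggSS=2 LlggSs=4 Llggss=2 llGGSS=1 llGGSs=2 llGGss=1 llGgSS=2 llGgSs=4 llGgss=2 llggSS=1 llggSs=2 llggss=1
L_ G_ S_ hits 27/64; gcd=1; 27÷1/64÷1 = 27/64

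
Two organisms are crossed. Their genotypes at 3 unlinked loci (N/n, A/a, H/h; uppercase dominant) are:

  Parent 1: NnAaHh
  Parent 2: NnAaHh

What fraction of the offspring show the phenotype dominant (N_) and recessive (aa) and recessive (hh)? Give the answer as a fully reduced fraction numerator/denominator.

P(N_ aa hh) = 3/64

NnAaHh gametes: NAH×1, NAh×1, NaH×1, Nah×1, nAH×1, nAh×1, naH×1, nah×1
NnAaHh gametes: NAH×1, NAh×1, NaH×1, Nah×1, nAH×1, nAh×1, naH×1, nah×1
NnAaHh×NnAaHh grid (8·8=64): NNAAHH=1 NNAAHh=2 NNAAhh=1 NNAaHH=2 NNAaHh=4 NNAahh=2 NNaaHH=1 NNaaHh=2 NNaahh=1 NnAAHH=2 NnAAHh=4 NnAAhh=2 NnAaHH=4 NnAaHh=8 NnAahh=4 NnaaHH=2 NnaaHh=4 Nnaahh=2 nnAAHH=1 nnAAHh=2 nnAAhh=1 nnAaHH=2 nnAaHh=4 nnAahh=2 nnaaHH=1 nnaaHh=2 nnaahh=1
N_ aa hh hits 3/64; gcd=1; 3÷1/64÷1 = 3/64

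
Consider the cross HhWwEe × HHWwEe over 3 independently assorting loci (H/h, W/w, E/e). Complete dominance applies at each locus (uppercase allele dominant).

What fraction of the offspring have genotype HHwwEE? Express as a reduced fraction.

HhWwEe gametes: HWE×1, HWe×1, HwE×1, Hwe×1, hWE×1, hWe×1, hwE×1, hwe×1
HHWwEe gametes: HWE×2, HWe×2, HwE×2, Hwe×2
HhWwEe×HHWwEe grid (8·8=64): HHWWEE=2 HHWWEe=4 HHWWee=2 HHWwEE=4 HHWwEe=8 HHWwee=4 HHwwEE=2 HHwwEe=4 HHwwee=2 HhWWEE=2 HhWWEe=4 HhWWee=2 HhWwEE=4 HhWwEe=8 HhWwee=4 HhwwEE=2 HhwwEe=4 Hhwwee=2
HHwwEE hits 2/64; gcd=2; 2÷2/64÷2 = 1/32

P(HHwwEE) = 1/32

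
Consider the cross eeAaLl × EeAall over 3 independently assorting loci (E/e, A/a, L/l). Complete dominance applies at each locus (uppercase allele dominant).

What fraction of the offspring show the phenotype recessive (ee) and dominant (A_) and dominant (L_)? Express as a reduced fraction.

eeAaLl gametes: eAL×2, eAl×2, eaL×2, eal×2
EeAall gametes: EAl×2, Eal×2, eAl×2, eal×2
eeAaLl×EeAall grid (8·8=64): EeAALl=4 EeAAll=4 EeAaLl=8 EeAall=8 EeaaLl=4 Eeaall=4 eeAALl=4 eeAAll=4 eeAaLl=8 eeAall=8 eeaaLl=4 eeaall=4
ee A_ L_ hits 12/64; gcd=4; 12÷4/64÷4 = 3/16

P(ee A_ L_) = 3/16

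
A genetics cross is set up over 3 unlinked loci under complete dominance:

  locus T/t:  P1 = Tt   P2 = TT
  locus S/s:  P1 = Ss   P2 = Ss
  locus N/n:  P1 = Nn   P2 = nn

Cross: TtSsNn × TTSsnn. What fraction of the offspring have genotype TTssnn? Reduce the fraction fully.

P(TTssnn) = 1/16

TtSsNn gametes: TSN×1, TSn×1, TsN×1, Tsn×1, tSN×1, tSn×1, tsN×1, tsn×1
TTSsnn gametes: TSn×4, Tsn×4
TtSsNn×TTSsnn grid (8·8=64): TTSSNn=4 TTSSnn=4 TTSsNn=8 TTSsnn=8 TTssNn=4 TTssnn=4 TtSSNn=4 TtSSnn=4 TtSsNn=8 TtSsnn=8 TtssNn=4 Ttssnn=4
TTssnn hits 4/64; gcd=4; 4÷4/64÷4 = 1/16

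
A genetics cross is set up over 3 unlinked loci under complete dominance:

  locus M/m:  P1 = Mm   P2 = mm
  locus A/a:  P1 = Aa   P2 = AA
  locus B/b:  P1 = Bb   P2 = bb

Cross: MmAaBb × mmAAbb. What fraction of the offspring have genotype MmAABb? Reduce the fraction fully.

P(MmAABb) = 1/8

MmAaBb gametes: MAB×1, MAb×1, MaB×1, Mab×1, mAB×1, mAb×1, maB×1, mab×1
mmAAbb gametes: mAb×8
MmAaBb×mmAAbb grid (8·8=64): MmAABb=8 MmAAbb=8 MmAaBb=8 MmAabb=8 mmAABb=8 mmAAbb=8 mmAaBb=8 mmAabb=8
MmAABb hits 8/64; gcd=8; 8÷8/64÷8 = 1/8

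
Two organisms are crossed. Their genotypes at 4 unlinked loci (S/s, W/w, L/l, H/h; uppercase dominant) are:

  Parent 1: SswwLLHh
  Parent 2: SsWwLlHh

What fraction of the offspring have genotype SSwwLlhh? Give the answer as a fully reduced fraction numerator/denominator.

P(SSwwLlhh) = 1/64

SswwLLHh gametes: SwLH×4, SwLh×4, swLH×4, swLh×4
SsWwLlHh gametes: SWLH×1, SWLh×1, SWlH×1, SWlh×1, SwLH×1, SwLh×1, SwlH×1, Swlh×1, sWLH×1, sWLh×1, sWlH×1, sWlh×1, swLH×1, swLh×1, swlH×1, swlh×1
SswwLLHh×SsWwLlHh grid (16·16=256): SSWwLLHH=4 SSWwLLHh=8 SSWwLLhh=4 SSWwLlHH=4 SSWwLlHh=8 SSWwLlhh=4 SSwwLLHH=4 SSwwLLHh=8 SSwwLLhh=4 SSwwLlHH=4 SSwwLlHh=8 SSwwLlhh=4 SsWwLLHH=8 SsWwLLHh=16 SsWwLLhh=8 SsWwLlHH=8 SsWwLlHh=16 SsWwLlhh=8 SswwLLHH=8 SswwLLHh=16 SswwLLhh=8 SswwLlHH=8 SswwLlHh=16 SswwLlhh=8 ssWwLLHH=4 ssWwLLHh=8 ssWwLLhh=4 ssWwLlHH=4 ssWwLlHh=8 ssWwLlhh=4 sswwLLHH=4 sswwLLHh=8 sswwLLhh=4 sswwLlHH=4 sswwLlHh=8 sswwLlhh=4
SSwwLlhh hits 4/256; gcd=4; 4÷4/256÷4 = 1/64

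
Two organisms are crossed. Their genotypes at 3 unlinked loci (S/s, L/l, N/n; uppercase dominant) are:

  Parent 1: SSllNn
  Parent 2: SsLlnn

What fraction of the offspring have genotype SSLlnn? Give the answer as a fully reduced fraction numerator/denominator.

P(SSLlnn) = 1/8

SSllNn gametes: SlN×4, Sln×4
SsLlnn gametes: SLn×2, Sln×2, sLn×2, sln×2
SSllNn×SsLlnn grid (8·8=64): SSLlNn=8 SSLlnn=8 SSllNn=8 SSllnn=8 SsLlNn=8 SsLlnn=8 SsllNn=8 Ssllnn=8
SSLlnn hits 8/64; gcd=8; 8÷8/64÷8 = 1/8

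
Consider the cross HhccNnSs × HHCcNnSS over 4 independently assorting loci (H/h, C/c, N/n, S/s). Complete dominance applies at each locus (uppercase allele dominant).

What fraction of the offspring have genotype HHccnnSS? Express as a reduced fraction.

HhccNnSs gametes: HcNS×2, HcNs×2, HcnS×2, Hcns×2, hcNS×2, hcNs×2, hcnS×2, hcns×2
HHCcNnSS gametes: HCNS×4, HCnS×4, HcNS×4, HcnS×4
HhccNnSs×HHCcNnSS grid (16·16=256): HHCcNNSS=8 HHCcNNSs=8 HHCcNnSS=16 HHCcNnSs=16 HHCcnnSS=8 HHCcnnSs=8 HHccNNSS=8 HHccNNSs=8 HHccNnSS=16 HHccNnSs=16 HHccnnSS=8 HHccnnSs=8 HhCcNNSS=8 HhCcNNSs=8 HhCcNnSS=16 HhCcNnSs=16 HhCcnnSS=8 HhCcnnSs=8 HhccNNSS=8 HhccNNSs=8 HhccNnSS=16 HhccNnSs=16 HhccnnSS=8 HhccnnSs=8
HHccnnSS hits 8/256; gcd=8; 8÷8/256÷8 = 1/32

P(HHccnnSS) = 1/32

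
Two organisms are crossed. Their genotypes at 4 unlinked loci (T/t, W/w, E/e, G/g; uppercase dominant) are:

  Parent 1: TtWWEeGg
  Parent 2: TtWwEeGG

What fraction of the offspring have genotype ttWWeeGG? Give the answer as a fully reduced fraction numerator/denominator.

P(ttWWeeGG) = 1/64

TtWWEeGg gametes: TWEG×2, TWEg×2, TWeG×2, TWeg×2, tWEG×2, tWEg×2, tWeG×2, tWeg×2
TtWwEeGG gametes: TWEG×2, TWeG×2, TwEG×2, TweG×2, tWEG×2, tWeG×2, twEG×2, tweG×2
TtWWEeGg×TtWwEeGG grid (16·16=256): TTWWEEGG=4 TTWWEEGg=4 TTWWEeGG=8 TTWWEeGg=8 TTWWeeGG=4 TTWWeeGg=4 TTWwEEGG=4 TTWwEEGg=4 TTWwEeGG=8 TTWwEeGg=8 TTWweeGG=4 TTWweeGg=4 TtWWEEGG=8 TtWWEEGg=8 TtWWEeGG=16 TtWWEeGg=16 TtWWeeGG=8 TtWWeeGg=8 TtWwEEGG=8 TtWwEEGg=8 TtWwEeGG=16 TtWwEeGg=16 TtWweeGG=8 TtWweeGg=8 ttWWEEGG=4 ttWWEEGg=4 ttWWEeGG=8 ttWWEeGg=8 ttWWeeGG=4 ttWWeeGg=4 ttWwEEGG=4 ttWwEEGg=4 ttWwEeGG=8 ttWwEeGg=8 ttWweeGG=4 ttWweeGg=4
ttWWeeGG hits 4/256; gcd=4; 4÷4/256÷4 = 1/64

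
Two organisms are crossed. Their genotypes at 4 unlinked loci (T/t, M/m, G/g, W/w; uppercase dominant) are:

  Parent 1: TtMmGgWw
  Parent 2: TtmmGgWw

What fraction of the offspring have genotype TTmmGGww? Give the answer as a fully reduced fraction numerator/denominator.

P(TTmmGGww) = 1/128

TtMmGgWw gametes: TMGW×1, TMGw×1, TMgW×1, TMgw×1, TmGW×1, TmGw×1, TmgW×1, Tmgw×1, tMGW×1, tMGw×1, tMgW×1, tMgw×1, tmGW×1, tmGw×1, tmgW×1, tmgw×1
TtmmGgWw gametes: TmGW×2, TmGw×2, TmgW×2, Tmgw×2, tmGW×2, tmGw×2, tmgW×2, tmgw×2
TtMmGgWw×TtmmGgWw grid (16·16=256): TTMmGGWW=2 TTMmGGWw=4 TTMmGGww=2 TTMmGgWW=4 TTMmGgWw=8 TTMmGgww=4 TTMmggWW=2 TTMmggWw=4 TTMmggww=2 TTmmGGWW=2 TTmmGGWw=4 TTmmGGww=2 TTmmGgWW=4 TTmmGgWw=8 TTmmGgww=4 TTmmggWW=2 TTmmggWw=4 TTmmggww=2 TtMmGGWW=4 TtMmGGWw=8 TtMmGGww=4 TtMmGgWW=8 TtMmGgWw=16 TtMmGgww=8 TtMmggWW=4 TtMmggWw=8 TtMmggww=4 TtmmGGWW=4 TtmmGGWw=8 TtmmGGww=4 TtmmGgWW=8 TtmmGgWw=16 TtmmGgww=8 TtmmggWW=4 TtmmggWw=8 Ttmmggww=4 ttMmGGWW=2 ttMmGGWw=4 ttMmGGww=2 ttMmGgWW=4 ttMmGgWw=8 ttMmGgww=4 ttMmggWW=2 ttMmggWw=4 ttMmggww=2 ttmmGGWW=2 ttmmGGWw=4 ttmmGGww=2 ttmmGgWW=4 ttmmGgWw=8 ttmmGgww=4 ttmmggWW=2 ttmmggWw=4 ttmmggww=2
TTmmGGww hits 2/256; gcd=2; 2÷2/256÷2 = 1/128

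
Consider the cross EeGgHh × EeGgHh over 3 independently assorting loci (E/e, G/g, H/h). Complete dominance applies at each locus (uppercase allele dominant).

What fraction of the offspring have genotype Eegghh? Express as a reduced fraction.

P(Eegghh) = 1/32

EeGgHh gametes: EGH×1, EGh×1, EgH×1, Egh×1, eGH×1, eGh×1, egH×1, egh×1
EeGgHh gametes: EGH×1, EGh×1, EgH×1, Egh×1, eGH×1, eGh×1, egH×1, egh×1
EeGgHh×EeGgHh grid (8·8=64): EEGGHH=1 EEGGHh=2 EEGGhh=1 EEGgHH=2 EEGgHh=4 EEGghh=2 EEggHH=1 EEggHh=2 EEgghh=1 EeGGHH=2 EeGGHh=4 EeGGhh=2 EeGgHH=4 EeGgHh=8 EeGghh=4 EeggHH=2 EeggHh=4 Eegghh=2 eeGGHH=1 eeGGHh=2 eeGGhh=1 eeGgHH=2 eeGgHh=4 eeGghh=2 eeggHH=1 eeggHh=2 eegghh=1
Eegghh hits 2/64; gcd=2; 2÷2/64÷2 = 1/32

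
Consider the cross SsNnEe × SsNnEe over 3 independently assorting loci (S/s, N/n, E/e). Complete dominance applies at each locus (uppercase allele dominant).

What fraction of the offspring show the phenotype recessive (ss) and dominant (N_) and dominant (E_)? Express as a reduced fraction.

SsNnEe gametes: SNE×1, SNe×1, SnE×1, Sne×1, sNE×1, sNe×1, snE×1, sne×1
SsNnEe gametes: SNE×1, SNe×1, SnE×1, Sne×1, sNE×1, sNe×1, snE×1, sne×1
SsNnEe×SsNnEe grid (8·8=64): SSNNEE=1 SSNNEe=2 SSNNee=1 SSNnEE=2 SSNnEe=4 SSNnee=2 SSnnEE=1 SSnnEe=2 SSnnee=1 SsNNEE=2 SsNNEe=4 SsNNee=2 SsNnEE=4 SsNnEe=8 SsNnee=4 SsnnEE=2 SsnnEe=4 Ssnnee=2 ssNNEE=1 ssNNEe=2 ssNNee=1 ssNnEE=2 ssNnEe=4 ssNnee=2 ssnnEE=1 ssnnEe=2 ssnnee=1
ss N_ E_ hits 9/64; gcd=1; 9÷1/64÷1 = 9/64

P(ss N_ E_) = 9/64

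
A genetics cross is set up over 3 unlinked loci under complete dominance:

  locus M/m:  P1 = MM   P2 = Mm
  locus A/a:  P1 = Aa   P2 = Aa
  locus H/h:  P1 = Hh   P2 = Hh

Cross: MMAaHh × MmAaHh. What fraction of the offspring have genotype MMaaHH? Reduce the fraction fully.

MMAaHh gametes: MAH×2, MAh×2, MaH×2, Mah×2
MmAaHh gametes: MAH×1, MAh×1, MaH×1, Mah×1, mAH×1, mAh×1, maH×1, mah×1
MMAaHh×MmAaHh grid (8·8=64): MMAAHH=2 MMAAHh=4 MMAAhh=2 MMAaHH=4 MMAaHh=8 MMAahh=4 MMaaHH=2 MMaaHh=4 MMaahh=2 MmAAHH=2 MmAAHh=4 MmAAhh=2 MmAaHH=4 MmAaHh=8 MmAahh=4 MmaaHH=2 MmaaHh=4 Mmaahh=2
MMaaHH hits 2/64; gcd=2; 2÷2/64÷2 = 1/32

P(MMaaHH) = 1/32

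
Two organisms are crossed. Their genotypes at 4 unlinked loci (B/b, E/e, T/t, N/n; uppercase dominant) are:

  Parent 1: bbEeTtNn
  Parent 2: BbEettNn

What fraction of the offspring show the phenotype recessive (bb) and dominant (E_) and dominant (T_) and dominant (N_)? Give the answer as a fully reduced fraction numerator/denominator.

P(bb E_ T_ N_) = 9/64

bbEeTtNn gametes: bETN×2, bETn×2, bEtN×2, bEtn×2, beTN×2, beTn×2, betN×2, betn×2
BbEettNn gametes: BEtN×2, BEtn×2, BetN×2, Betn×2, bEtN×2, bEtn×2, betN×2, betn×2
bbEeTtNn×BbEettNn grid (16·16=256): BbEETtNN=4 BbEETtNn=8 BbEETtnn=4 BbEEttNN=4 BbEEttNn=8 BbEEttnn=4 BbEeTtNN=8 BbEeTtNn=16 BbEeTtnn=8 BbEettNN=8 BbEettNn=16 BbEettnn=8 BbeeTtNN=4 BbeeTtNn=8 BbeeTtnn=4 BbeettNN=4 BbeettNn=8 Bbeettnn=4 bbEETtNN=4 bbEETtNn=8 bbEETtnn=4 bbEEttNN=4 bbEEttNn=8 bbEEttnn=4 bbEeTtNN=8 bbEeTtNn=16 bbEeTtnn=8 bbEettNN=8 bbEettNn=16 bbEettnn=8 bbeeTtNN=4 bbeeTtNn=8 bbeeTtnn=4 bbeettNN=4 bbeettNn=8 bbeettnn=4
bb E_ T_ N_ hits 36/256; gcd=4; 36÷4/256÷4 = 9/64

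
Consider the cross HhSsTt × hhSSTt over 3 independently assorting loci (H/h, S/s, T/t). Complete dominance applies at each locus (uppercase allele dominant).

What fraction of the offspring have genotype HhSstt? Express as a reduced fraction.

HhSsTt gametes: HST×1, HSt×1, HsT×1, Hst×1, hST×1, hSt×1, hsT×1, hst×1
hhSSTt gametes: hST×4, hSt×4
HhSsTt×hhSSTt grid (8·8=64): HhSSTT=4 HhSSTt=8 HhSStt=4 HhSsTT=4 HhSsTt=8 HhSstt=4 hhSSTT=4 hhSSTt=8 hhSStt=4 hhSsTT=4 hhSsTt=8 hhSstt=4
HhSstt hits 4/64; gcd=4; 4÷4/64÷4 = 1/16

P(HhSstt) = 1/16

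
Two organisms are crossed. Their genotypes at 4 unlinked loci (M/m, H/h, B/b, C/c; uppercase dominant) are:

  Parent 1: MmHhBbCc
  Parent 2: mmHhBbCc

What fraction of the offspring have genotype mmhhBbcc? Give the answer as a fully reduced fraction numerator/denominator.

P(mmhhBbcc) = 1/64

MmHhBbCc gametes: MHBC×1, MHBc×1, MHbC×1, MHbc×1, MhBC×1, MhBc×1, MhbC×1, Mhbc×1, mHBC×1, mHBc×1, mHbC×1, mHbc×1, mhBC×1, mhBc×1, mhbC×1, mhbc×1
mmHhBbCc gametes: mHBC×2, mHBc×2, mHbC×2, mHbc×2, mhBC×2, mhBc×2, mhbC×2, mhbc×2
MmHhBbCc×mmHhBbCc grid (16·16=256): MmHHBBCC=2 MmHHBBCc=4 MmHHBBcc=2 MmHHBbCC=4 MmHHBbCc=8 MmHHBbcc=4 MmHHbbCC=2 MmHHbbCc=4 MmHHbbcc=2 MmHhBBCC=4 MmHhBBCc=8 MmHhBBcc=4 MmHhBbCC=8 MmHhBbCc=16 MmHhBbcc=8 MmHhbbCC=4 MmHhbbCc=8 MmHhbbcc=4 MmhhBBCC=2 MmhhBBCc=4 MmhhBBcc=2 MmhhBbCC=4 MmhhBbCc=8 MmhhBbcc=4 MmhhbbCC=2 MmhhbbCc=4 Mmhhbbcc=2 mmHHBBCC=2 mmHHBBCc=4 mmHHBBcc=2 mmHHBbCC=4 mmHHBbCc=8 mmHHBbcc=4 mmHHbbCC=2 mmHHbbCc=4 mmHHbbcc=2 mmHhBBCC=4 mmHhBBCc=8 mmHhBBcc=4 mmHhBbCC=8 mmHhBbCc=16 mmHhBbcc=8 mmHhbbCC=4 mmHhbbCc=8 mmHhbbcc=4 mmhhBBCC=2 mmhhBBCc=4 mmhhBBcc=2 mmhhBbCC=4 mmhhBbCc=8 mmhhBbcc=4 mmhhbbCC=2 mmhhbbCc=4 mmhhbbcc=2
mmhhBbcc hits 4/256; gcd=4; 4÷4/256÷4 = 1/64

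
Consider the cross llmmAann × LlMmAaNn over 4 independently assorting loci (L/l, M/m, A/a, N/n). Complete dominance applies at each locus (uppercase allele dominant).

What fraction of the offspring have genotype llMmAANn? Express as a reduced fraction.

llmmAann gametes: lmAn×8, lman×8
LlMmAaNn gametes: LMAN×1, LMAn×1, LMaN×1, LMan×1, LmAN×1, LmAn×1, LmaN×1, Lman×1, lMAN×1, lMAn×1, lMaN×1, lMan×1, lmAN×1, lmAn×1, lmaN×1, lman×1
llmmAann×LlMmAaNn grid (16·16=256): LlMmAANn=8 LlMmAAnn=8 LlMmAaNn=16 LlMmAann=16 LlMmaaNn=8 LlMmaann=8 LlmmAANn=8 LlmmAAnn=8 LlmmAaNn=16 LlmmAann=16 LlmmaaNn=8 Llmmaann=8 llMmAANn=8 llMmAAnn=8 llMmAaNn=16 llMmAann=16 llMmaaNn=8 llMmaann=8 llmmAANn=8 llmmAAnn=8 llmmAaNn=16 llmmAann=16 llmmaaNn=8 llmmaann=8
llMmAANn hits 8/256; gcd=8; 8÷8/256÷8 = 1/32

P(llMmAANn) = 1/32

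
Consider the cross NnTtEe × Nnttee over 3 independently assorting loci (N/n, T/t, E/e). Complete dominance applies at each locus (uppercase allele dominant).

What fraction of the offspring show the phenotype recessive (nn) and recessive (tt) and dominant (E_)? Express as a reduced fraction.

NnTtEe gametes: NTE×1, NTe×1, NtE×1, Nte×1, nTE×1, nTe×1, ntE×1, nte×1
Nnttee gametes: Nte×4, nte×4
NnTtEe×Nnttee grid (8·8=64): NNTtEe=4 NNTtee=4 NNttEe=4 NNttee=4 NnTtEe=8 NnTtee=8 NnttEe=8 Nnttee=8 nnTtEe=4 nnTtee=4 nnttEe=4 nnttee=4
nn tt E_ hits 4/64; gcd=4; 4÷4/64÷4 = 1/16

P(nn tt E_) = 1/16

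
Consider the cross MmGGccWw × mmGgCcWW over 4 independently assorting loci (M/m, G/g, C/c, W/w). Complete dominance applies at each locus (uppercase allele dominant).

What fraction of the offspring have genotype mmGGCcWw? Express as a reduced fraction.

P(mmGGCcWw) = 1/16

MmGGccWw gametes: MGcW×4, MGcw×4, mGcW×4, mGcw×4
mmGgCcWW gametes: mGCW×4, mGcW×4, mgCW×4, mgcW×4
MmGGccWw×mmGgCcWW grid (16·16=256): MmGGCcWW=16 MmGGCcWw=16 MmGGccWW=16 MmGGccWw=16 MmGgCcWW=16 MmGgCcWw=16 MmGgccWW=16 MmGgccWw=16 mmGGCcWW=16 mmGGCcWw=16 mmGGccWW=16 mmGGccWw=16 mmGgCcWW=16 mmGgCcWw=16 mmGgccWW=16 mmGgccWw=16
mmGGCcWw hits 16/256; gcd=16; 16÷16/256÷16 = 1/16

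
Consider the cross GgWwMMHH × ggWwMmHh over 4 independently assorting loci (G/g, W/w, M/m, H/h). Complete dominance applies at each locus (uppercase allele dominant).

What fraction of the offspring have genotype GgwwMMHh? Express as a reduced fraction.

GgWwMMHH gametes: GWMH×4, GwMH×4, gWMH×4, gwMH×4
ggWwMmHh gametes: gWMH×2, gWMh×2, gWmH×2, gWmh×2, gwMH×2, gwMh×2, gwmH×2, gwmh×2
GgWwMMHH×ggWwMmHh grid (16·16=256): GgWWMMHH=8 GgWWMMHh=8 GgWWMmHH=8 GgWWMmHh=8 GgWwMMHH=16 GgWwMMHh=16 GgWwMmHH=16 GgWwMmHh=16 GgwwMMHH=8 GgwwMMHh=8 GgwwMmHH=8 GgwwMmHh=8 ggWWMMHH=8 ggWWMMHh=8 ggWWMmHH=8 ggWWMmHh=8 ggWwMMHH=16 ggWwMMHh=16 ggWwMmHH=16 ggWwMmHh=16 ggwwMMHH=8 ggwwMMHh=8 ggwwMmHH=8 ggwwMmHh=8
GgwwMMHh hits 8/256; gcd=8; 8÷8/256÷8 = 1/32

P(GgwwMMHh) = 1/32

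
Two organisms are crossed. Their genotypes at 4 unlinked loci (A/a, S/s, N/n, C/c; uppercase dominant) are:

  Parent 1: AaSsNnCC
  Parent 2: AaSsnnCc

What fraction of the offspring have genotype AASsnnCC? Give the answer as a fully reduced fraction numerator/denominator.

P(AASsnnCC) = 1/32

AaSsNnCC gametes: ASNC×2, ASnC×2, AsNC×2, AsnC×2, aSNC×2, aSnC×2, asNC×2, asnC×2
AaSsnnCc gametes: ASnC×2, ASnc×2, AsnC×2, Asnc×2, aSnC×2, aSnc×2, asnC×2, asnc×2
AaSsNnCC×AaSsnnCc grid (16·16=256): AASSNnCC=4 AASSNnCc=4 AASSnnCC=4 AASSnnCc=4 AASsNnCC=8 AASsNnCc=8 AASsnnCC=8 AASsnnCc=8 AAssNnCC=4 AAssNnCc=4 AAssnnCC=4 AAssnnCc=4 AaSSNnCC=8 AaSSNnCc=8 AaSSnnCC=8 AaSSnnCc=8 AaSsNnCC=16 AaSsNnCc=16 AaSsnnCC=16 AaSsnnCc=16 AassNnCC=8 AassNnCc=8 AassnnCC=8 AassnnCc=8 aaSSNnCC=4 aaSSNnCc=4 aaSSnnCC=4 aaSSnnCc=4 aaSsNnCC=8 aaSsNnCc=8 aaSsnnCC=8 aaSsnnCc=8 aassNnCC=4 aassNnCc=4 aassnnCC=4 aassnnCc=4
AASsnnCC hits 8/256; gcd=8; 8÷8/256÷8 = 1/32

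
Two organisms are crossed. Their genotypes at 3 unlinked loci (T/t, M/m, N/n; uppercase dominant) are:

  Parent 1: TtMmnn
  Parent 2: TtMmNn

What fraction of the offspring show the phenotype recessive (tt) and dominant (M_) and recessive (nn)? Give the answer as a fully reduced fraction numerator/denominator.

P(tt M_ nn) = 3/32

TtMmnn gametes: TMn×2, Tmn×2, tMn×2, tmn×2
TtMmNn gametes: TMN×1, TMn×1, TmN×1, Tmn×1, tMN×1, tMn×1, tmN×1, tmn×1
TtMmnn×TtMmNn grid (8·8=64): TTMMNn=2 TTMMnn=2 TTMmNn=4 TTMmnn=4 TTmmNn=2 TTmmnn=2 TtMMNn=4 TtMMnn=4 TtMmNn=8 TtMmnn=8 TtmmNn=4 Ttmmnn=4 ttMMNn=2 ttMMnn=2 ttMmNn=4 ttMmnn=4 ttmmNn=2 ttmmnn=2
tt M_ nn hits 6/64; gcd=2; 6÷2/64÷2 = 3/32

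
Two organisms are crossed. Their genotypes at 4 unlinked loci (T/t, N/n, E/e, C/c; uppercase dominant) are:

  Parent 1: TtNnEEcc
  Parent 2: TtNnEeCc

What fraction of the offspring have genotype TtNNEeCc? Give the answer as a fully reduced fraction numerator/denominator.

TtNnEEcc gametes: TNEc×4, TnEc×4, tNEc×4, tnEc×4
TtNnEeCc gametes: TNEC×1, TNEc×1, TNeC×1, TNec×1, TnEC×1, TnEc×1, TneC×1, Tnec×1, tNEC×1, tNEc×1, tNeC×1, tNec×1, tnEC×1, tnEc×1, tneC×1, tnec×1
TtNnEEcc×TtNnEeCc grid (16·16=256): TTNNEECc=4 TTNNEEcc=4 TTNNEeCc=4 TTNNEecc=4 TTNnEECc=8 TTNnEEcc=8 TTNnEeCc=8 TTNnEecc=8 TTnnEECc=4 TTnnEEcc=4 TTnnEeCc=4 TTnnEecc=4 TtNNEECc=8 TtNNEEcc=8 TtNNEeCc=8 TtNNEecc=8 TtNnEECc=16 TtNnEEcc=16 TtNnEeCc=16 TtNnEecc=16 TtnnEECc=8 TtnnEEcc=8 TtnnEeCc=8 TtnnEecc=8 ttNNEECc=4 ttNNEEcc=4 ttNNEeCc=4 ttNNEecc=4 ttNnEECc=8 ttNnEEcc=8 ttNnEeCc=8 ttNnEecc=8 ttnnEECc=4 ttnnEEcc=4 ttnnEeCc=4 ttnnEecc=4
TtNNEeCc hits 8/256; gcd=8; 8÷8/256÷8 = 1/32

P(TtNNEeCc) = 1/32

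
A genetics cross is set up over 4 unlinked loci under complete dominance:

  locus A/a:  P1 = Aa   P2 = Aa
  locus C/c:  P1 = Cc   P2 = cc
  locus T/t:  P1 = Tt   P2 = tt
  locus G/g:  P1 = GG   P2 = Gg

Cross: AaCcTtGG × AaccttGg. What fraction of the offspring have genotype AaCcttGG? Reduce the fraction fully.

AaCcTtGG gametes: ACTG×2, ACtG×2, AcTG×2, ActG×2, aCTG×2, aCtG×2, acTG×2, actG×2
AaccttGg gametes: ActG×4, Actg×4, actG×4, actg×4
AaCcTtGG×AaccttGg grid (16·16=256): AACcTtGG=8 AACcTtGg=8 AACcttGG=8 AACcttGg=8 AAccTtGG=8 AAccTtGg=8 AAccttGG=8 AAccttGg=8 AaCcTtGG=16 AaCcTtGg=16 AaCcttGG=16 AaCcttGg=16 AaccTtGG=16 AaccTtGg=16 AaccttGG=16 AaccttGg=16 aaCcTtGG=8 aaCcTtGg=8 aaCcttGG=8 aaCcttGg=8 aaccTtGG=8 aaccTtGg=8 aaccttGG=8 aaccttGg=8
AaCcttGG hits 16/256; gcd=16; 16÷16/256÷16 = 1/16

P(AaCcttGG) = 1/16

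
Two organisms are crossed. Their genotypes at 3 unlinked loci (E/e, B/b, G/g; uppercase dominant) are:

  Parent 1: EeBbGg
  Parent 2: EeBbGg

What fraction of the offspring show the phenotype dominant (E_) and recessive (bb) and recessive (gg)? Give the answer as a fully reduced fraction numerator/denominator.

P(E_ bb gg) = 3/64

EeBbGg gametes: EBG×1, EBg×1, EbG×1, Ebg×1, eBG×1, eBg×1, ebG×1, ebg×1
EeBbGg gametes: EBG×1, EBg×1, EbG×1, Ebg×1, eBG×1, eBg×1, ebG×1, ebg×1
EeBbGg×EeBbGg grid (8·8=64): EEBBGG=1 EEBBGg=2 EEBBgg=1 EEBbGG=2 EEBbGg=4 EEBbgg=2 EEbbGG=1 EEbbGg=2 EEbbgg=1 EeBBGG=2 EeBBGg=4 EeBBgg=2 EeBbGG=4 EeBbGg=8 EeBbgg=4 EebbGG=2 EebbGg=4 Eebbgg=2 eeBBGG=1 eeBBGg=2 eeBBgg=1 eeBbGG=2 eeBbGg=4 eeBbgg=2 eebbGG=1 eebbGg=2 eebbgg=1
E_ bb gg hits 3/64; gcd=1; 3÷1/64÷1 = 3/64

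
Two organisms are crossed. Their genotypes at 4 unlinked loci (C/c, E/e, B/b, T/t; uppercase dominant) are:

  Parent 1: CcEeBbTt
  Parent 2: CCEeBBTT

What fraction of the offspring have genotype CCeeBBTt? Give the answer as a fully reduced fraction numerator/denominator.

CcEeBbTt gametes: CEBT×1, CEBt×1, CEbT×1, CEbt×1, CeBT×1, CeBt×1, CebT×1, Cebt×1, cEBT×1, cEBt×1, cEbT×1, cEbt×1, ceBT×1, ceBt×1, cebT×1, cebt×1
CCEeBBTT gametes: CEBT×8, CeBT×8
CcEeBbTt×CCEeBBTT grid (16·16=256): CCEEBBTT=8 CCEEBBTt=8 CCEEBbTT=8 CCEEBbTt=8 CCEeBBTT=16 CCEeBBTt=16 CCEeBbTT=16 CCEeBbTt=16 CCeeBBTT=8 CCeeBBTt=8 CCeeBbTT=8 CCeeBbTt=8 CcEEBBTT=8 CcEEBBTt=8 CcEEBbTT=8 CcEEBbTt=8 CcEeBBTT=16 CcEeBBTt=16 CcEeBbTT=16 CcEeBbTt=16 CceeBBTT=8 CceeBBTt=8 CceeBbTT=8 CceeBbTt=8
CCeeBBTt hits 8/256; gcd=8; 8÷8/256÷8 = 1/32

P(CCeeBBTt) = 1/32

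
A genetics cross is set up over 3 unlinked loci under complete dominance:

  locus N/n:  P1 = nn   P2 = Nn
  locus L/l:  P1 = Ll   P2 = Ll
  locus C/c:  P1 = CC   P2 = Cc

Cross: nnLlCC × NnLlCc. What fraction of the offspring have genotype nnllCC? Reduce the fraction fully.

nnLlCC gametes: nLC×4, nlC×4
NnLlCc gametes: NLC×1, NLc×1, NlC×1, Nlc×1, nLC×1, nLc×1, nlC×1, nlc×1
nnLlCC×NnLlCc grid (8·8=64): NnLLCC=4 NnLLCc=4 NnLlCC=8 NnLlCc=8 NnllCC=4 NnllCc=4 nnLLCC=4 nnLLCc=4 nnLlCC=8 nnLlCc=8 nnllCC=4 nnllCc=4
nnllCC hits 4/64; gcd=4; 4÷4/64÷4 = 1/16

P(nnllCC) = 1/16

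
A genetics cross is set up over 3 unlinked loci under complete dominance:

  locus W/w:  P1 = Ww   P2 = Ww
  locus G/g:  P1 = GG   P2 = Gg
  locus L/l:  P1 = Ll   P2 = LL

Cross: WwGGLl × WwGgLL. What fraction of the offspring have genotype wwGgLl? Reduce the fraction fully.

WwGGLl gametes: WGL×2, WGl×2, wGL×2, wGl×2
WwGgLL gametes: WGL×2, WgL×2, wGL×2, wgL×2
WwGGLl×WwGgLL grid (8·8=64): WWGGLL=4 WWGGLl=4 WWGgLL=4 WWGgLl=4 WwGGLL=8 WwGGLl=8 WwGgLL=8 WwGgLl=8 wwGGLL=4 wwGGLl=4 wwGgLL=4 wwGgLl=4
wwGgLl hits 4/64; gcd=4; 4÷4/64÷4 = 1/16

P(wwGgLl) = 1/16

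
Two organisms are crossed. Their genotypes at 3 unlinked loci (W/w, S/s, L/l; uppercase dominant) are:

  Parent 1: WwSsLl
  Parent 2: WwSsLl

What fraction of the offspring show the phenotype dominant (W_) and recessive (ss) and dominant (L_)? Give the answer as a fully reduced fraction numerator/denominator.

P(W_ ss L_) = 9/64

WwSsLl gametes: WSL×1, WSl×1, WsL×1, Wsl×1, wSL×1, wSl×1, wsL×1, wsl×1
WwSsLl gametes: WSL×1, WSl×1, WsL×1, Wsl×1, wSL×1, wSl×1, wsL×1, wsl×1
WwSsLl×WwSsLl grid (8·8=64): WWSSLL=1 WWSSLl=2 WWSSll=1 WWSsLL=2 WWSsLl=4 WWSsll=2 WWssLL=1 WWssLl=2 WWssll=1 WwSSLL=2 WwSSLl=4 WwSSll=2 WwSsLL=4 WwSsLl=8 WwSsll=4 WwssLL=2 WwssLl=4 Wwssll=2 wwSSLL=1 wwSSLl=2 wwSSll=1 wwSsLL=2 wwSsLl=4 wwSsll=2 wwssLL=1 wwssLl=2 wwssll=1
W_ ss L_ hits 9/64; gcd=1; 9÷1/64÷1 = 9/64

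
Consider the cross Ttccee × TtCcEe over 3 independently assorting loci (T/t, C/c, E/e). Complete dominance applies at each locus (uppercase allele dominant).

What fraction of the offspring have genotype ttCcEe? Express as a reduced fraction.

P(ttCcEe) = 1/16

Ttccee gametes: Tce×4, tce×4
TtCcEe gametes: TCE×1, TCe×1, TcE×1, Tce×1, tCE×1, tCe×1, tcE×1, tce×1
Ttccee×TtCcEe grid (8·8=64): TTCcEe=4 TTCcee=4 TTccEe=4 TTccee=4 TtCcEe=8 TtCcee=8 TtccEe=8 Ttccee=8 ttCcEe=4 ttCcee=4 ttccEe=4 ttccee=4
ttCcEe hits 4/64; gcd=4; 4÷4/64÷4 = 1/16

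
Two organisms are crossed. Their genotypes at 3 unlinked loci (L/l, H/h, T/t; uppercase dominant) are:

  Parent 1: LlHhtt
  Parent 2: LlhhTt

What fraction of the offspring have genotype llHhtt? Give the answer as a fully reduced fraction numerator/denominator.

P(llHhtt) = 1/16

LlHhtt gametes: LHt×2, Lht×2, lHt×2, lht×2
LlhhTt gametes: LhT×2, Lht×2, lhT×2, lht×2
LlHhtt×LlhhTt grid (8·8=64): LLHhTt=4 LLHhtt=4 LLhhTt=4 LLhhtt=4 LlHhTt=8 LlHhtt=8 LlhhTt=8 Llhhtt=8 llHhTt=4 llHhtt=4 llhhTt=4 llhhtt=4
llHhtt hits 4/64; gcd=4; 4÷4/64÷4 = 1/16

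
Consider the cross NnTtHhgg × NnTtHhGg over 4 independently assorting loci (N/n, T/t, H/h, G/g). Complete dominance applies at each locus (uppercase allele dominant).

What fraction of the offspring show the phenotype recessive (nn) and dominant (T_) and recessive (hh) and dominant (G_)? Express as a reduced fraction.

NnTtHhgg gametes: NTHg×2, NThg×2, NtHg×2, Nthg×2, nTHg×2, nThg×2, ntHg×2, nthg×2
NnTtHhGg gametes: NTHG×1, NTHg×1, NThG×1, NThg×1, NtHG×1, NtHg×1, NthG×1, Nthg×1, nTHG×1, nTHg×1, nThG×1, nThg×1, ntHG×1, ntHg×1, nthG×1, nthg×1
NnTtHhgg×NnTtHhGg grid (16·16=256): NNTTHHGg=2 NNTTHHgg=2 NNTTHhGg=4 NNTTHhgg=4 NNTThhGg=2 NNTThhgg=2 NNTtHHGg=4 NNTtHHgg=4 NNTtHhGg=8 NNTtHhgg=8 NNTthhGg=4 NNTthhgg=4 NNttHHGg=2 NNttHHgg=2 NNttHhGg=4 NNttHhgg=4 NNtthhGg=2 NNtthhgg=2 NnTTHHGg=4 NnTTHHgg=4 NnTTHhGg=8 NnTTHhgg=8 NnTThhGg=4 NnTThhgg=4 NnTtHHGg=8 NnTtHHgg=8 NnTtHhGg=16 NnTtHhgg=16 NnTthhGg=8 NnTthhgg=8 NnttHHGg=4 NnttHHgg=4 NnttHhGg=8 NnttHhgg=8 NntthhGg=4 Nntthhgg=4 nnTTHHGg=2 nnTTHHgg=2 nnTTHhGg=4 nnTTHhgg=4 nnTThhGg=2 nnTThhgg=2 nnTtHHGg=4 nnTtHHgg=4 nnTtHhGg=8 nnTtHhgg=8 nnTthhGg=4 nnTthhgg=4 nnttHHGg=2 nnttHHgg=2 nnttHhGg=4 nnttHhgg=4 nntthhGg=2 nntthhgg=2
nn T_ hh G_ hits 6/256; gcd=2; 6÷2/256÷2 = 3/128

P(nn T_ hh G_) = 3/128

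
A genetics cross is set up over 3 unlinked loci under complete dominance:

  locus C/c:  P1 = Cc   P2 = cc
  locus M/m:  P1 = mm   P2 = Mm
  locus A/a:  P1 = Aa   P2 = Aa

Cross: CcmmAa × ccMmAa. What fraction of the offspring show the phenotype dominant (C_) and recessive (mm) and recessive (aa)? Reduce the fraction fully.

CcmmAa gametes: CmA×2, Cma×2, cmA×2, cma×2
ccMmAa gametes: cMA×2, cMa×2, cmA×2, cma×2
CcmmAa×ccMmAa grid (8·8=64): CcMmAA=4 CcMmAa=8 CcMmaa=4 CcmmAA=4 CcmmAa=8 Ccmmaa=4 ccMmAA=4 ccMmAa=8 ccMmaa=4 ccmmAA=4 ccmmAa=8 ccmmaa=4
C_ mm aa hits 4/64; gcd=4; 4÷4/64÷4 = 1/16

P(C_ mm aa) = 1/16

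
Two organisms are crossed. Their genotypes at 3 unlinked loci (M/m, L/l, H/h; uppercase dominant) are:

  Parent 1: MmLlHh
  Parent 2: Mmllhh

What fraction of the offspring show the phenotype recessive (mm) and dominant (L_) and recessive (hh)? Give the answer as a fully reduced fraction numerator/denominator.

P(mm L_ hh) = 1/16

MmLlHh gametes: MLH×1, MLh×1, MlH×1, Mlh×1, mLH×1, mLh×1, mlH×1, mlh×1
Mmllhh gametes: Mlh×4, mlh×4
MmLlHh×Mmllhh grid (8·8=64): MMLlHh=4 MMLlhh=4 MMllHh=4 MMllhh=4 MmLlHh=8 MmLlhh=8 MmllHh=8 Mmllhh=8 mmLlHh=4 mmLlhh=4 mmllHh=4 mmllhh=4
mm L_ hh hits 4/64; gcd=4; 4÷4/64÷4 = 1/16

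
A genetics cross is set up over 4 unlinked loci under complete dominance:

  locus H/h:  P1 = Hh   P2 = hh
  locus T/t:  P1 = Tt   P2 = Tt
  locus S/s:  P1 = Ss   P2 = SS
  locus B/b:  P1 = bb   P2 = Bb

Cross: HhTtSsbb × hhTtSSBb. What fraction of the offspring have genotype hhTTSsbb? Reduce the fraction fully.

P(hhTTSsbb) = 1/32

HhTtSsbb gametes: HTSb×2, HTsb×2, HtSb×2, Htsb×2, hTSb×2, hTsb×2, htSb×2, htsb×2
hhTtSSBb gametes: hTSB×4, hTSb×4, htSB×4, htSb×4
HhTtSsbb×hhTtSSBb grid (16·16=256): HhTTSSBb=8 HhTTSSbb=8 HhTTSsBb=8 HhTTSsbb=8 HhTtSSBb=16 HhTtSSbb=16 HhTtSsBb=16 HhTtSsbb=16 HhttSSBb=8 HhttSSbb=8 HhttSsBb=8 HhttSsbb=8 hhTTSSBb=8 hhTTSSbb=8 hhTTSsBb=8 hhTTSsbb=8 hhTtSSBb=16 hhTtSSbb=16 hhTtSsBb=16 hhTtSsbb=16 hhttSSBb=8 hhttSSbb=8 hhttSsBb=8 hhttSsbb=8
hhTTSsbb hits 8/256; gcd=8; 8÷8/256÷8 = 1/32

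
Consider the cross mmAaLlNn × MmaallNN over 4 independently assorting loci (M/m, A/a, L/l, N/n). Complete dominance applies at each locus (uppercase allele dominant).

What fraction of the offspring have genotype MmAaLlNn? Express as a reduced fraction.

mmAaLlNn gametes: mALN×2, mALn×2, mAlN×2, mAln×2, maLN×2, maLn×2, malN×2, maln×2
MmaallNN gametes: MalN×8, malN×8
mmAaLlNn×MmaallNN grid (16·16=256): MmAaLlNN=16 MmAaLlNn=16 MmAallNN=16 MmAallNn=16 MmaaLlNN=16 MmaaLlNn=16 MmaallNN=16 MmaallNn=16 mmAaLlNN=16 mmAaLlNn=16 mmAallNN=16 mmAallNn=16 mmaaLlNN=16 mmaaLlNn=16 mmaallNN=16 mmaallNn=16
MmAaLlNn hits 16/256; gcd=16; 16÷16/256÷16 = 1/16

P(MmAaLlNn) = 1/16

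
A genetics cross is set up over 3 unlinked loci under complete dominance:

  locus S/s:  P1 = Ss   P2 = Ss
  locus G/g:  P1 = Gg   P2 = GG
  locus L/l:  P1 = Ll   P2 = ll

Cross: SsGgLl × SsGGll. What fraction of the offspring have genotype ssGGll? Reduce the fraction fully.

SsGgLl gametes: SGL×1, SGl×1, SgL×1, Sgl×1, sGL×1, sGl×1, sgL×1, sgl×1
SsGGll gametes: SGl×4, sGl×4
SsGgLl×SsGGll grid (8·8=64): SSGGLl=4 SSGGll=4 SSGgLl=4 SSGgll=4 SsGGLl=8 SsGGll=8 SsGgLl=8 SsGgll=8 ssGGLl=4 ssGGll=4 ssGgLl=4 ssGgll=4
ssGGll hits 4/64; gcd=4; 4÷4/64÷4 = 1/16

P(ssGGll) = 1/16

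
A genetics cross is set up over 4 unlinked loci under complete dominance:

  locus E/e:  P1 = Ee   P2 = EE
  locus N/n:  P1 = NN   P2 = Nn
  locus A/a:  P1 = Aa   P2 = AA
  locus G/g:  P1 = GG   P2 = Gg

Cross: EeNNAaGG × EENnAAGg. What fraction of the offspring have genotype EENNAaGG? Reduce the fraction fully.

EeNNAaGG gametes: ENAG×4, ENaG×4, eNAG×4, eNaG×4
EENnAAGg gametes: ENAG×4, ENAg×4, EnAG×4, EnAg×4
EeNNAaGG×EENnAAGg grid (16·16=256): EENNAAGG=16 EENNAAGg=16 EENNAaGG=16 EENNAaGg=16 EENnAAGG=16 EENnAAGg=16 EENnAaGG=16 EENnAaGg=16 EeNNAAGG=16 EeNNAAGg=16 EeNNAaGG=16 EeNNAaGg=16 EeNnAAGG=16 EeNnAAGg=16 EeNnAaGG=16 EeNnAaGg=16
EENNAaGG hits 16/256; gcd=16; 16÷16/256÷16 = 1/16

P(EENNAaGG) = 1/16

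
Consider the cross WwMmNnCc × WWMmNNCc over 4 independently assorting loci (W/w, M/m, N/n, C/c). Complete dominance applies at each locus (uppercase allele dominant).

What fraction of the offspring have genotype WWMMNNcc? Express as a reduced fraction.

P(WWMMNNcc) = 1/64

WwMmNnCc gametes: WMNC×1, WMNc×1, WMnC×1, WMnc×1, WmNC×1, WmNc×1, WmnC×1, Wmnc×1, wMNC×1, wMNc×1, wMnC×1, wMnc×1, wmNC×1, wmNc×1, wmnC×1, wmnc×1
WWMmNNCc gametes: WMNC×4, WMNc×4, WmNC×4, WmNc×4
WwMmNnCc×WWMmNNCc grid (16·16=256): WWMMNNCC=4 WWMMNNCc=8 WWMMNNcc=4 WWMMNnCC=4 WWMMNnCc=8 WWMMNncc=4 WWMmNNCC=8 WWMmNNCc=16 WWMmNNcc=8 WWMmNnCC=8 WWMmNnCc=16 WWMmNncc=8 WWmmNNCC=4 WWmmNNCc=8 WWmmNNcc=4 WWmmNnCC=4 WWmmNnCc=8 WWmmNncc=4 WwMMNNCC=4 WwMMNNCc=8 WwMMNNcc=4 WwMMNnCC=4 WwMMNnCc=8 WwMMNncc=4 WwMmNNCC=8 WwMmNNCc=16 WwMmNNcc=8 WwMmNnCC=8 WwMmNnCc=16 WwMmNncc=8 WwmmNNCC=4 WwmmNNCc=8 WwmmNNcc=4 WwmmNnCC=4 WwmmNnCc=8 WwmmNncc=4
WWMMNNcc hits 4/256; gcd=4; 4÷4/256÷4 = 1/64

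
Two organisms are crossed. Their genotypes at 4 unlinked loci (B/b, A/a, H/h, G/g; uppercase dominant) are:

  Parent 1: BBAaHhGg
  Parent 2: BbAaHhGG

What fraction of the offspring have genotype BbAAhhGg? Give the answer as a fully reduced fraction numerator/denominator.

BBAaHhGg gametes: BAHG×2, BAHg×2, BAhG×2, BAhg×2, BaHG×2, BaHg×2, BahG×2, Bahg×2
BbAaHhGG gametes: BAHG×2, BAhG×2, BaHG×2, BahG×2, bAHG×2, bAhG×2, baHG×2, bahG×2
BBAaHhGg×BbAaHhGG grid (16·16=256): BBAAHHGG=4 BBAAHHGg=4 BBAAHhGG=8 BBAAHhGg=8 BBAAhhGG=4 BBAAhhGg=4 BBAaHHGG=8 BBAaHHGg=8 BBAaHhGG=16 BBAaHhGg=16 BBAahhGG=8 BBAahhGg=8 BBaaHHGG=4 BBaaHHGg=4 BBaaHhGG=8 BBaaHhGg=8 BBaahhGG=4 BBaahhGg=4 BbAAHHGG=4 BbAAHHGg=4 BbAAHhGG=8 BbAAHhGg=8 BbAAhhGG=4 BbAAhhGg=4 BbAaHHGG=8 BbAaHHGg=8 BbAaHhGG=16 BbAaHhGg=16 BbAahhGG=8 BbAahhGg=8 BbaaHHGG=4 BbaaHHGg=4 BbaaHhGG=8 BbaaHhGg=8 BbaahhGG=4 BbaahhGg=4
BbAAhhGg hits 4/256; gcd=4; 4÷4/256÷4 = 1/64

P(BbAAhhGg) = 1/64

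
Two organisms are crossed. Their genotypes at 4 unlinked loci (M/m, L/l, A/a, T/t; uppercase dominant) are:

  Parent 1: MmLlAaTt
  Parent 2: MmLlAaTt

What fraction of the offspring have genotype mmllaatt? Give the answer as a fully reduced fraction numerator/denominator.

P(mmllaatt) = 1/256

MmLlAaTt gametes: MLAT×1, MLAt×1, MLaT×1, MLat×1, MlAT×1, MlAt×1, MlaT×1, Mlat×1, mLAT×1, mLAt×1, mLaT×1, mLat×1, mlAT×1, mlAt×1, mlaT×1, mlat×1
MmLlAaTt gametes: MLAT×1, MLAt×1, MLaT×1, MLat×1, MlAT×1, MlAt×1, MlaT×1, Mlat×1, mLAT×1, mLAt×1, mLaT×1, mLat×1, mlAT×1, mlAt×1, mlaT×1, mlat×1
MmLlAaTt×MmLlAaTt grid (16·16=256): MMLLAATT=1 MMLLAATt=2 MMLLAAtt=1 MMLLAaTT=2 MMLLAaTt=4 MMLLAatt=2 MMLLaaTT=1 MMLLaaTt=2 MMLLaatt=1 MMLlAATT=2 MMLlAATt=4 MMLlAAtt=2 MMLlAaTT=4 MMLlAaTt=8 MMLlAatt=4 MMLlaaTT=2 MMLlaaTt=4 MMLlaatt=2 MMllAATT=1 MMllAATt=2 MMllAAtt=1 MMllAaTT=2 MMllAaTt=4 MMllAatt=2 MMllaaTT=1 MMllaaTt=2 MMllaatt=1 MmLLAATT=2 MmLLAATt=4 MmLLAAtt=2 MmLLAaTT=4 MmLLAaTt=8 MmLLAatt=4 MmLLaaTT=2 MmLLaaTt=4 MmLLaatt=2 MmLlAATT=4 MmLlAATt=8 MmLlAAtt=4 MmLlAaTT=8 MmLlAaTt=16 MmLlAatt=8 MmLlaaTT=4 MmLlaaTt=8 MmLlaatt=4 MmllAATT=2 MmllAATt=4 MmllAAtt=2 MmllAaTT=4 MmllAaTt=8 MmllAatt=4 MmllaaTT=2 MmllaaTt=4 Mmllaatt=2 mmLLAATT=1 mmLLAATt=2 mmLLAAtt=1 mmLLAaTT=2 mmLLAaTt=4 mmLLAatt=2 mmLLaaTT=1 mmLLaaTt=2 mmLLaatt=1 mmLlAATT=2 mmLlAATt=4 mmLlAAtt=2 mmLlAaTT=4 mmLlAaTt=8 mmLlAatt=4 mmLlaaTT=2 mmLlaaTt=4 mmLlaatt=2 mmllAATT=1 mmllAATt=2 mmllAAtt=1 mmllAaTT=2 mmllAaTt=4 mmllAatt=2 mmllaaTT=1 mmllaaTt=2 mmllaatt=1
mmllaatt hits 1/256; gcd=1; 1÷1/256÷1 = 1/256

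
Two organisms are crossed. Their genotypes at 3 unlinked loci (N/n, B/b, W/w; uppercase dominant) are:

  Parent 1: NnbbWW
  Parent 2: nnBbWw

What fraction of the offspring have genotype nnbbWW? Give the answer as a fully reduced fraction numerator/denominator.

P(nnbbWW) = 1/8

NnbbWW gametes: NbW×4, nbW×4
nnBbWw gametes: nBW×2, nBw×2, nbW×2, nbw×2
NnbbWW×nnBbWw grid (8·8=64): NnBbWW=8 NnBbWw=8 NnbbWW=8 NnbbWw=8 nnBbWW=8 nnBbWw=8 nnbbWW=8 nnbbWw=8
nnbbWW hits 8/64; gcd=8; 8÷8/64÷8 = 1/8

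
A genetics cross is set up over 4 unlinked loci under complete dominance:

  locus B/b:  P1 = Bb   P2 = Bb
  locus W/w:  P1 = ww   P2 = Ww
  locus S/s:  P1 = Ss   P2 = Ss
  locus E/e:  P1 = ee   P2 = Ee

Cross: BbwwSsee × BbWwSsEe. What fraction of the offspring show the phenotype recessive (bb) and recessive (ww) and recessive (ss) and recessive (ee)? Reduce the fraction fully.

BbwwSsee gametes: BwSe×4, Bwse×4, bwSe×4, bwse×4
BbWwSsEe gametes: BWSE×1, BWSe×1, BWsE×1, BWse×1, BwSE×1, BwSe×1, BwsE×1, Bwse×1, bWSE×1, bWSe×1, bWsE×1, bWse×1, bwSE×1, bwSe×1, bwsE×1, bwse×1
BbwwSsee×BbWwSsEe grid (16·16=256): BBWwSSEe=4 BBWwSSee=4 BBWwSsEe=8 BBWwSsee=8 BBWwssEe=4 BBWwssee=4 BBwwSSEe=4 BBwwSSee=4 BBwwSsEe=8 BBwwSsee=8 BBwwssEe=4 BBwwssee=4 BbWwSSEe=8 BbWwSSee=8 BbWwSsEe=16 BbWwSsee=16 BbWwssEe=8 BbWwssee=8 BbwwSSEe=8 BbwwSSee=8 BbwwSsEe=16 BbwwSsee=16 BbwwssEe=8 Bbwwssee=8 bbWwSSEe=4 bbWwSSee=4 bbWwSsEe=8 bbWwSsee=8 bbWwssEe=4 bbWwssee=4 bbwwSSEe=4 bbwwSSee=4 bbwwSsEe=8 bbwwSsee=8 bbwwssEe=4 bbwwssee=4
bb ww ss ee hits 4/256; gcd=4; 4÷4/256÷4 = 1/64

P(bb ww ss ee) = 1/64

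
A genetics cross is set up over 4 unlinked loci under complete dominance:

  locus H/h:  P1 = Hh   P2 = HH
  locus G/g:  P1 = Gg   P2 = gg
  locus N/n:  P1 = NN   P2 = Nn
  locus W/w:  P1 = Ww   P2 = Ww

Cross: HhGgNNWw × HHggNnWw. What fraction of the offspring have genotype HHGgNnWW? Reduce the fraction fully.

HhGgNNWw gametes: HGNW×2, HGNw×2, HgNW×2, HgNw×2, hGNW×2, hGNw×2, hgNW×2, hgNw×2
HHggNnWw gametes: HgNW×4, HgNw×4, HgnW×4, Hgnw×4
HhGgNNWw×HHggNnWw grid (16·16=256): HHGgNNWW=8 HHGgNNWw=16 HHGgNNww=8 HHGgNnWW=8 HHGgNnWw=16 HHGgNnww=8 HHggNNWW=8 HHggNNWw=16 HHggNNww=8 HHggNnWW=8 HHggNnWw=16 HHggNnww=8 HhGgNNWW=8 HhGgNNWw=16 HhGgNNww=8 HhGgNnWW=8 HhGgNnWw=16 HhGgNnww=8 HhggNNWW=8 HhggNNWw=16 HhggNNww=8 HhggNnWW=8 HhggNnWw=16 HhggNnww=8
HHGgNnWW hits 8/256; gcd=8; 8÷8/256÷8 = 1/32

P(HHGgNnWW) = 1/32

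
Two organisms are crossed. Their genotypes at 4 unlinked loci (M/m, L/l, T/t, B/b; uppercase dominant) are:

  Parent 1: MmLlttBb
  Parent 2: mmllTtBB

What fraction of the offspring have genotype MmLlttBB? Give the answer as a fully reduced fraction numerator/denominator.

MmLlttBb gametes: MLtB×2, MLtb×2, MltB×2, Mltb×2, mLtB×2, mLtb×2, mltB×2, mltb×2
mmllTtBB gametes: mlTB×8, mltB×8
MmLlttBb×mmllTtBB grid (16·16=256): MmLlTtBB=16 MmLlTtBb=16 MmLlttBB=16 MmLlttBb=16 MmllTtBB=16 MmllTtBb=16 MmllttBB=16 MmllttBb=16 mmLlTtBB=16 mmLlTtBb=16 mmLlttBB=16 mmLlttBb=16 mmllTtBB=16 mmllTtBb=16 mmllttBB=16 mmllttBb=16
MmLlttBB hits 16/256; gcd=16; 16÷16/256÷16 = 1/16

P(MmLlttBB) = 1/16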